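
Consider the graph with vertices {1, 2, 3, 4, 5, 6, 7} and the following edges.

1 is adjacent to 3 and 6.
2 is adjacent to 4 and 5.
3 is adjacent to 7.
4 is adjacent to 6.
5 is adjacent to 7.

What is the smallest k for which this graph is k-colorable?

3

The cycle 1-6-4-2-5-7-3-1 has odd length 7, so it cannot be 2-colored; at least 3 colors are needed.
3 colors suffice: color a → {1, 2, 7}; color b → {3, 4, 5}; color c → {6}. Each edge has distinct colors on its endpoints.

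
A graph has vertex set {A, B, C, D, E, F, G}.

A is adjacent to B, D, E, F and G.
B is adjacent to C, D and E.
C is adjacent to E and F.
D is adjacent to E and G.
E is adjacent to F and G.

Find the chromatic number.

A, B, D, E are mutually adjacent (a clique of size 4), so at least 4 colors are needed.
A valid assignment using 4 colors: A=blue, B=yellow, C=blue, D=green, E=red, F=green, G=yellow. Every edge joins two different colors.

4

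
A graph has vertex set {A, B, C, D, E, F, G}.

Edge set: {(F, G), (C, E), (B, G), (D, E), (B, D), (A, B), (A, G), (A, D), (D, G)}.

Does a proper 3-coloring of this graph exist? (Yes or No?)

A, B, D, G are pairwise adjacent (a clique of size 4), so at least 4 colors are needed.
So 3 colors are not enough.

No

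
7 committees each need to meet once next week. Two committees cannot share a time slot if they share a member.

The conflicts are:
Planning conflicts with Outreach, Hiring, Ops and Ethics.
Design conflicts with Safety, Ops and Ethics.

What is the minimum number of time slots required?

Design and Ethics conflict, so at least 2 time slots are needed.
2 time slots suffice: Planning=1, Outreach=2, Design=1, Safety=2, Hiring=2, Ops=2, Ethics=2. No two conflicting committees share a time slot.

2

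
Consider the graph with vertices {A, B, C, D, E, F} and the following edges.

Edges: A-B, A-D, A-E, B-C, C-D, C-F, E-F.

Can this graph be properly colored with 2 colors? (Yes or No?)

The cycle A-E-F-C-D-A has odd length 5, so it cannot be 2-colored; at least 3 colors are needed.
So 2 colors are not enough.

No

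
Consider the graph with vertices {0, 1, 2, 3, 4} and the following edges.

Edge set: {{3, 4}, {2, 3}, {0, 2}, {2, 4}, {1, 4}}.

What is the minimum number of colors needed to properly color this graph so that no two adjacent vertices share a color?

3

2, 3, 4 are mutually adjacent, so at least 3 colors are needed.
One proper 3-coloring: 0=b, 1=a, 2=a, 3=c, 4=b. Every edge joins two different colors.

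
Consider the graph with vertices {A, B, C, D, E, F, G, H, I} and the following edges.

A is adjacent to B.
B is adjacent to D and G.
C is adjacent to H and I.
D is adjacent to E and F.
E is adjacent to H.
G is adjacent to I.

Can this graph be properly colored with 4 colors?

Yes

The chromatic number is 3. The cycle H-E-D-B-G-I-C-H has odd length 7, so it cannot be 2-colored; at least 3 colors are needed.
One proper 3-coloring: A=blue, B=red, C=green, D=blue, E=red, F=red, G=blue, H=blue, I=red.
Since 4 ≥ 3, a proper 4-coloring certainly exists.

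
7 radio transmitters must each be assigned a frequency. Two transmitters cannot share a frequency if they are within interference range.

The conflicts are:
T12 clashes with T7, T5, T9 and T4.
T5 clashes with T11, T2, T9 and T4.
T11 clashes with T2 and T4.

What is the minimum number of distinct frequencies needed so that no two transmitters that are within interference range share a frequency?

3

T5, T11, T4 are mutually in conflict, so at least 3 frequencies are needed.
3 frequencies suffice: frequency 1 → {T7, T5}; frequency 2 → {T12, T11}; frequency 3 → {T2, T9, T4}. Each listed conflict is separated.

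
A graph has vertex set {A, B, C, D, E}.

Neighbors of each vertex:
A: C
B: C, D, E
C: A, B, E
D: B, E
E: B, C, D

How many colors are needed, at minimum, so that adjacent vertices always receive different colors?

B, C, E are pairwise adjacent, so at least 3 colors are needed.
One proper 3-coloring: A=2, B=2, C=1, D=1, E=3. No two adjacent vertices share a color.

3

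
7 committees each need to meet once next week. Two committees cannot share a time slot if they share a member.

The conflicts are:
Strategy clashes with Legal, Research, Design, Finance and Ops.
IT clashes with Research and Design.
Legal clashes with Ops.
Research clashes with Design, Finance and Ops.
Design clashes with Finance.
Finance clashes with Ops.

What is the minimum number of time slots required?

Strategy, Research, Design, Finance pairwise conflict, so at least 4 time slots are needed.
4 time slots suffice: Strategy=2, IT=2, Legal=1, Research=1, Design=3, Finance=4, Ops=3. Every pair that conflicts lands in different time slots.

4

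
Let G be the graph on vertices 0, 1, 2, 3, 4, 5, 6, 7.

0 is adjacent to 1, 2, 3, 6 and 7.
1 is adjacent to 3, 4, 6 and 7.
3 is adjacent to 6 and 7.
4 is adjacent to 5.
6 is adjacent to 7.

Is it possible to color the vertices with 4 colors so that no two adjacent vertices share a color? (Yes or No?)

0, 1, 3, 6, 7 form a clique, so at least 5 colors are needed.
So 4 colors are not enough.

No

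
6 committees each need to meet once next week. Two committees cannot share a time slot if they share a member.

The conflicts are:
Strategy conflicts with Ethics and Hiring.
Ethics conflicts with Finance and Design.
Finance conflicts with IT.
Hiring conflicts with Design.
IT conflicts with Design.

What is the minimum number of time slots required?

Strategy and Hiring conflict, so at least 2 time slots are needed.
2 time slots suffice: Strategy=2, Ethics=1, Finance=2, Hiring=1, IT=1, Design=2. Every pair that conflicts lands in different time slots.

2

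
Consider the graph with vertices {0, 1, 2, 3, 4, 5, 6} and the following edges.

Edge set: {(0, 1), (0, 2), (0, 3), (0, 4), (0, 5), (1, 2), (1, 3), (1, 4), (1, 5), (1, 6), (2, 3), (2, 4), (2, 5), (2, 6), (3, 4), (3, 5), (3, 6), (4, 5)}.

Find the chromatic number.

0, 1, 2, 3, 4, 5 are mutually adjacent (a clique of size 6), so at least 6 colors are needed.
A valid assignment using 6 colors: 0=e, 1=a, 2=b, 3=c, 4=f, 5=d, 6=d. Each edge has distinct colors on its endpoints.

6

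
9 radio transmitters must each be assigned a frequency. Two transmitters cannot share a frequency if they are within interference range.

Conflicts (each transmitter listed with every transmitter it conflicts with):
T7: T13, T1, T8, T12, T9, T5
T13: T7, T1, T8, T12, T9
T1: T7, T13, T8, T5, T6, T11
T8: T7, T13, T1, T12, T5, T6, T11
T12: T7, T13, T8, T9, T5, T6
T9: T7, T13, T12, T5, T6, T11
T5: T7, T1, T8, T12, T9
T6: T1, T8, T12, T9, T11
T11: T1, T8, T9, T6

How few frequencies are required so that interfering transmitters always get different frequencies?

T7, T13, T1, T8 are mutually in conflict, so at least 4 frequencies are needed.
Using 4 frequencies: T7=2, T13=4, T1=3, T8=1, T12=3, T9=1, T5=4, T6=2, T11=4. Each listed conflict is separated.

4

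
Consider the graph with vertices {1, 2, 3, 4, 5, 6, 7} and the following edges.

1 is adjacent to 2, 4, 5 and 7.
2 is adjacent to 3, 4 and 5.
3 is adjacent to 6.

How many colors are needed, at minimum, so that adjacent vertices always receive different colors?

1, 2, 4 form a triangle, so at least 3 colors are needed.
A valid assignment using 3 colors: 1=a, 2=b, 3=a, 4=c, 5=c, 6=b, 7=b. Each edge has distinct colors on its endpoints.

3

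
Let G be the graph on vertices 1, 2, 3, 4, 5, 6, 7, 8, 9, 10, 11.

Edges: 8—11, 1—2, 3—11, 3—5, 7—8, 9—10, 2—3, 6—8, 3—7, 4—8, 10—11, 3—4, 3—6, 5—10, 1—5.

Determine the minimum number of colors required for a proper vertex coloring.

2

3 and 6 are adjacent, so at least 2 colors are needed.
2 colors suffice: color a → {1, 3, 8, 10}; color b → {2, 4, 5, 6, 7, 9, 11}. Every edge joins two different colors.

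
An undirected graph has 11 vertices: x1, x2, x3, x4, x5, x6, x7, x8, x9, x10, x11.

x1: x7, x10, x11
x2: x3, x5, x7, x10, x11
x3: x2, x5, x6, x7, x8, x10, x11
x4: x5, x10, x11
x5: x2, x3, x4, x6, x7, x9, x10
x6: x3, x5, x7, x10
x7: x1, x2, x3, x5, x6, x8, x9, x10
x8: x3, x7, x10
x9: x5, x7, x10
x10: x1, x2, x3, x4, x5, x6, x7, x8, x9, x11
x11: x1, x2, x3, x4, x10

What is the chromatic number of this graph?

x3, x5, x6, x7, x10 form a clique, so at least 5 colors are needed.
A valid assignment using 5 colors: x1=3, x2=5, x3=3, x4=3, x5=4, x6=5, x7=2, x8=4, x9=3, x10=1, x11=2. Every edge joins two different colors.

5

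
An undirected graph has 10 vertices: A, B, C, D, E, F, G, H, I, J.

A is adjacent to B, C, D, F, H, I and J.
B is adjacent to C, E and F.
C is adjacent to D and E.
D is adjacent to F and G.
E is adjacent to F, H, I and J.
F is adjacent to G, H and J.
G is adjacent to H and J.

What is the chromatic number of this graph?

B, C, E form a triangle, so at least 3 colors are needed.
A valid assignment using 3 colors: A=red, B=green, C=blue, D=green, E=red, F=blue, G=red, H=green, I=blue, J=green. No two adjacent vertices share a color.

3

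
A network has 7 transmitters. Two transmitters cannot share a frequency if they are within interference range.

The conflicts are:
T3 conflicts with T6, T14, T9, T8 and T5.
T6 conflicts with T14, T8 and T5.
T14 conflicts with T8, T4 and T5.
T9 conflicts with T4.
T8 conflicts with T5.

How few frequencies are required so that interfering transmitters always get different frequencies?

5

T3, T6, T14, T8, T5 all conflict with each other, so at least 5 frequencies are needed.
5 frequencies suffice: frequency 1 → {T3, T4}; frequency 2 → {T14, T9}; frequency 3 → {T5}; frequency 4 → {T8}; frequency 5 → {T6}. Every pair that conflicts lands in different frequencies.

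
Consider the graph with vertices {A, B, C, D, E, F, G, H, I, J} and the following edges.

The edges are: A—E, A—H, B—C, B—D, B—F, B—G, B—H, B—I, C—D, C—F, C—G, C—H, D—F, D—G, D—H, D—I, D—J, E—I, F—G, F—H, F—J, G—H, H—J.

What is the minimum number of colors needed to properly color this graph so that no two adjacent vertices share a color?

B, C, D, F, G, H are pairwise adjacent (a clique of size 6), so at least 6 colors are needed.
6 colors suffice: color 1 → {H, I}; color 2 → {A, D}; color 3 → {E, F}; color 4 → {B, J}; color 5 → {C}; color 6 → {G}. Each edge has distinct colors on its endpoints.

6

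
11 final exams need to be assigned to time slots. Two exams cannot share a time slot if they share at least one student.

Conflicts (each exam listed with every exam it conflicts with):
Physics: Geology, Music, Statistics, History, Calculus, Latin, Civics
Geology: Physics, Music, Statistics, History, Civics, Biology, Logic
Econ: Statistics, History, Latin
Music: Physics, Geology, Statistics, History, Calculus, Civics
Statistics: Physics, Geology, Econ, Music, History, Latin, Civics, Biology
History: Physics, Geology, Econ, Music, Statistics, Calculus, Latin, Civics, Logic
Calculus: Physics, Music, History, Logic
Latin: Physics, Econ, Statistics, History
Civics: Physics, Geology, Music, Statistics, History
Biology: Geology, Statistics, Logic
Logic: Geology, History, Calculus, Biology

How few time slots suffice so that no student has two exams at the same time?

6

Physics, Geology, Music, Statistics, History, Civics all conflict with each other, so at least 6 time slots are needed.
6 time slots suffice: time slot 1 → {History, Biology}; time slot 2 → {Statistics, Logic}; time slot 3 → {Geology, Calculus, Latin}; time slot 4 → {Physics, Econ}; time slot 5 → {Music}; time slot 6 → {Civics}. Every pair that conflicts lands in different time slots.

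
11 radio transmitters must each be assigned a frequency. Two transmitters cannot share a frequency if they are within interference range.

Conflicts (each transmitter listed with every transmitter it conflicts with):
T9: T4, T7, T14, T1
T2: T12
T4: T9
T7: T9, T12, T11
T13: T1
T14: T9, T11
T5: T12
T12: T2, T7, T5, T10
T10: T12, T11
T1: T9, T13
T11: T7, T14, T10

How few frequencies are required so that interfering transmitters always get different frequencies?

T14 and T11 conflict, so at least 2 frequencies are needed.
2 frequencies suffice: T9=1, T2=2, T4=2, T7=2, T13=1, T14=2, T5=2, T12=1, T10=2, T1=2, T11=1. Every pair that conflicts lands in different frequencies.

2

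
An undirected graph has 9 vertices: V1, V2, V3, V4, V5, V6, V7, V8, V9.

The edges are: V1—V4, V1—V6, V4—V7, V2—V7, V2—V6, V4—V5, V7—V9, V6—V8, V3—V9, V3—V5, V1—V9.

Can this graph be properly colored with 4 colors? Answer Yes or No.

The chromatic number is 3. The cycle V3-V5-V4-V7-V9-V3 has odd length 5, so it cannot be 2-colored; at least 3 colors are needed.
3 colors suffice: color 1 → {V4, V6, V9}; color 2 → {V1, V5, V7, V8}; color 3 → {V2, V3}.
Since 4 ≥ 3, a proper 4-coloring certainly exists.

Yes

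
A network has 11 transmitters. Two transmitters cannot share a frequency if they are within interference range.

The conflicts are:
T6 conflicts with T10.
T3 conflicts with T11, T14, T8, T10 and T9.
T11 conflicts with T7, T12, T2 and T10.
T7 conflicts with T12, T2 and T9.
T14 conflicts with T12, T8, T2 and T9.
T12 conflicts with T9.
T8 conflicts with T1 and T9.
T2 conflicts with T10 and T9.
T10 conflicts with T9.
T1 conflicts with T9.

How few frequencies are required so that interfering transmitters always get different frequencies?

T3, T14, T8, T9 all conflict with each other, so at least 4 frequencies are needed.
4 frequencies suffice: T6=1, T3=3, T11=1, T7=2, T14=2, T12=3, T8=4, T2=3, T10=2, T1=2, T9=1. Every pair that conflicts lands in different frequencies.

4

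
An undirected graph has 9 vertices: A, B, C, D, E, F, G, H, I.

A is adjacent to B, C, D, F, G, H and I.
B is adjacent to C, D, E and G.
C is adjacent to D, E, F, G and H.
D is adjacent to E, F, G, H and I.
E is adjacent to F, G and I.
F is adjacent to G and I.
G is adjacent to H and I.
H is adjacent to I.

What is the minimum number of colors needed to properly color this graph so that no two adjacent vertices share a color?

5

D, E, F, G, I are pairwise adjacent (a clique of size 5), so at least 5 colors are needed.
5 colors suffice: A=3, B=5, C=4, D=1, E=3, F=5, G=2, H=5, I=4. Every edge joins two different colors.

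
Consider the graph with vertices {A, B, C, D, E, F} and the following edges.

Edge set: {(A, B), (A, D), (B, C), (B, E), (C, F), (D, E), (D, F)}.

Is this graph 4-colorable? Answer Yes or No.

Yes

The chromatic number is 3. The cycle D-E-B-C-F-D has odd length 5, so it cannot be 2-colored; at least 3 colors are needed.
3 colors suffice: color 1 → {B, D}; color 2 → {A, E, F}; color 3 → {C}.
Since 4 ≥ 3, a proper 4-coloring certainly exists.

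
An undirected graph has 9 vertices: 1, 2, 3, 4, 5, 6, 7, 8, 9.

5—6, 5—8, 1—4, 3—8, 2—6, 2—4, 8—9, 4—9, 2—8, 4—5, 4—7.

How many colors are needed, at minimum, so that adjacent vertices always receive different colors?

2

4 and 7 are adjacent, so at least 2 colors are needed.
2 colors suffice: color red → {4, 6, 8}; color blue → {1, 2, 3, 5, 7, 9}. No two adjacent vertices share a color.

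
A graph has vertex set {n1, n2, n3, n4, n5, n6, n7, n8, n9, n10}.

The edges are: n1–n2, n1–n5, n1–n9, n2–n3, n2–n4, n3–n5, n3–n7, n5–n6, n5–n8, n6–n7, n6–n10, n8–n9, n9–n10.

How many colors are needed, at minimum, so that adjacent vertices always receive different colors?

3

The cycle n9-n1-n5-n6-n10-n9 has odd length 5, so it cannot be 2-colored; at least 3 colors are needed.
A valid assignment using 3 colors: n1=2, n2=1, n3=2, n4=2, n5=1, n6=2, n7=1, n8=2, n9=1, n10=3. No two adjacent vertices share a color.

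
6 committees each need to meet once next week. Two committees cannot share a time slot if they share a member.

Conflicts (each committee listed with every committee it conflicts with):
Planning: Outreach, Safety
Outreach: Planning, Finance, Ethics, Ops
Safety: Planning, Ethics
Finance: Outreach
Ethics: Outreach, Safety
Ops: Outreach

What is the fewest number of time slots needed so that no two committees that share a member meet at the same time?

Planning and Safety conflict, so at least 2 time slots are needed.
2 time slots suffice: Planning=2, Outreach=1, Safety=1, Finance=2, Ethics=2, Ops=2. Every pair that conflicts lands in different time slots.

2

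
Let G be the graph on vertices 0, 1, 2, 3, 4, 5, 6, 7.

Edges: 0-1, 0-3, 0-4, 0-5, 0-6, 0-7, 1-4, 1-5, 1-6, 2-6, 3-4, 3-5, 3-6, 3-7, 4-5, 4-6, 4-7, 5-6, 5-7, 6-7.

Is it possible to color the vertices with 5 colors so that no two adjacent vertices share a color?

0, 3, 4, 5, 6, 7 form a clique, so at least 6 colors are needed.
So 5 colors are not enough.

No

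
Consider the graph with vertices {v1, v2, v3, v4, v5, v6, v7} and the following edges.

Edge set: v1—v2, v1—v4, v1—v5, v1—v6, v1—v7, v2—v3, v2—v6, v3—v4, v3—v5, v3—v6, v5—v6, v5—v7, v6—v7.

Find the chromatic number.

v1, v5, v6, v7 form a clique, so at least 4 colors are needed.
4 colors suffice: color 1 → {v4, v6}; color 2 → {v1, v3}; color 3 → {v2, v5}; color 4 → {v7}. No two adjacent vertices share a color.

4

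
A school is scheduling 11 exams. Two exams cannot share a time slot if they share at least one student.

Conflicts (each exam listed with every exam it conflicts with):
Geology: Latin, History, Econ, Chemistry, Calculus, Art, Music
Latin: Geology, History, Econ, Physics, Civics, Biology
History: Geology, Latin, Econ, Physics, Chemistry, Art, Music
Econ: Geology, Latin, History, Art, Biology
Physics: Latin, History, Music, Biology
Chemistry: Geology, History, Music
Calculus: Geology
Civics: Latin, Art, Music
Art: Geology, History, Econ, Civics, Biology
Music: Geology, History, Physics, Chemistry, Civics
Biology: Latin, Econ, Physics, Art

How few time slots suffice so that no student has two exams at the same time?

4

Geology, Latin, History, Econ are mutually in conflict, so at least 4 time slots are needed.
4 time slots suffice: time slot 1 → {History, Calculus, Civics, Biology}; time slot 2 → {Geology, Physics}; time slot 3 → {Latin, Art, Music}; time slot 4 → {Econ, Chemistry}. No two conflicting exams share a time slot.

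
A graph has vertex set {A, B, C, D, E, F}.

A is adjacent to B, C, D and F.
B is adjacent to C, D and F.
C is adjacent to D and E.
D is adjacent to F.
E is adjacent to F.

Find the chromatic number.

A, B, C, D are pairwise adjacent (a clique of size 4), so at least 4 colors are needed.
A valid assignment using 4 colors: A=4, B=1, C=3, D=2, E=1, F=3. Every edge joins two different colors.

4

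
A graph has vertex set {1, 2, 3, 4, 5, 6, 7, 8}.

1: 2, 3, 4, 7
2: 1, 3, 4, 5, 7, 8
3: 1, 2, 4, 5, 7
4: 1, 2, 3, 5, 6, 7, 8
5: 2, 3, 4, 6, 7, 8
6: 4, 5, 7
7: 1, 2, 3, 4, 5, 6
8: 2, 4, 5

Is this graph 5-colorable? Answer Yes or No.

Yes

The chromatic number is 5. 2, 3, 4, 5, 7 are mutually adjacent (a clique of size 5), so at least 5 colors are needed.
5 colors suffice: color red → {4}; color blue → {2, 6}; color green → {1, 5}; color yellow → {7, 8}; color purple → {3}.
That is already a proper 5-coloring.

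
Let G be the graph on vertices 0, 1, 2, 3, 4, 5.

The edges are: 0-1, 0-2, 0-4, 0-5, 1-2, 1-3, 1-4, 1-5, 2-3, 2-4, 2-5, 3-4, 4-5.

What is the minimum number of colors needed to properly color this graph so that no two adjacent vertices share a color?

0, 1, 2, 4, 5 are mutually adjacent (a clique of size 5), so at least 5 colors are needed.
5 colors suffice: color a → {1}; color b → {4}; color c → {2}; color d → {0, 3}; color e → {5}. Every edge joins two different colors.

5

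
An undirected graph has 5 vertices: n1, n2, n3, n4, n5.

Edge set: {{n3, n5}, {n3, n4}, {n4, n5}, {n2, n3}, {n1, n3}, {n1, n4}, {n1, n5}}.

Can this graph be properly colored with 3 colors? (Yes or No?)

n1, n3, n4, n5 are pairwise adjacent (a clique of size 4), so at least 4 colors are needed.
So 3 colors are not enough.

No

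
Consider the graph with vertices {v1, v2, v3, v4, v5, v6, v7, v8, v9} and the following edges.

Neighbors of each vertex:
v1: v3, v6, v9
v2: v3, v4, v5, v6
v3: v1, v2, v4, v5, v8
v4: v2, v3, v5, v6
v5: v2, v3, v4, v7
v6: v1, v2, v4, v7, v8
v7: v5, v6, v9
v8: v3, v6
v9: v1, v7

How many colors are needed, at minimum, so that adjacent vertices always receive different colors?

v2, v3, v4, v5 are mutually adjacent (a clique of size 4), so at least 4 colors are needed.
4 colors suffice: color 1 → {v3, v6, v9}; color 2 → {v1, v4, v7, v8}; color 3 → {v5}; color 4 → {v2}. No two adjacent vertices share a color.

4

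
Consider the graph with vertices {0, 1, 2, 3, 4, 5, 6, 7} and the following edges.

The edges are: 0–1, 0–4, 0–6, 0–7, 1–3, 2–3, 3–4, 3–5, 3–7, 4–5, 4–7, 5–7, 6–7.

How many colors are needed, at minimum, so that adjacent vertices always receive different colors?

4

3, 4, 5, 7 are pairwise adjacent (a clique of size 4), so at least 4 colors are needed.
4 colors suffice: 0=blue, 1=red, 2=red, 3=blue, 4=green, 5=yellow, 6=green, 7=red. No two adjacent vertices share a color.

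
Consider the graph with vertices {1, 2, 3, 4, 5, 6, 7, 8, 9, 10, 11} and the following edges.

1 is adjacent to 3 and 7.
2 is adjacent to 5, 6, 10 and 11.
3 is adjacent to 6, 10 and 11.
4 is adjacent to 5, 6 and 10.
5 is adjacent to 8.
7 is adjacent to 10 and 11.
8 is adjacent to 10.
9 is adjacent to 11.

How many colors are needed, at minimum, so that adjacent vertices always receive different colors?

4 and 10 are adjacent, so at least 2 colors are needed.
One proper 2-coloring: 1=a, 2=b, 3=b, 4=b, 5=a, 6=a, 7=b, 8=b, 9=b, 10=a, 11=a. No two adjacent vertices share a color.

2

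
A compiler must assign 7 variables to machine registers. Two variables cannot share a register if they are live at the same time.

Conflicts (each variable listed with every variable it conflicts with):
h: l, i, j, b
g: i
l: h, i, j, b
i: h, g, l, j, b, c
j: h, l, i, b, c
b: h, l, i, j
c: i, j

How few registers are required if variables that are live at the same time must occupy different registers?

5

h, l, i, j, b pairwise conflict, so at least 5 registers are needed.
5 registers suffice: h=3, g=2, l=4, i=1, j=2, b=5, c=3. No two conflicting variables share a register.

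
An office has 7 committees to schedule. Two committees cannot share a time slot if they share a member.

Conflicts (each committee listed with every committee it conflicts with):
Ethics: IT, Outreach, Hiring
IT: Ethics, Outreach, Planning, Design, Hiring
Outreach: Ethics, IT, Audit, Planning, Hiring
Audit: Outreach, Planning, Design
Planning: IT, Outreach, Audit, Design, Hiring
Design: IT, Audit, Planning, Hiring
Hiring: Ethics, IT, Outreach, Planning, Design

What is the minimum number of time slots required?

Ethics, IT, Outreach, Hiring all conflict with each other, so at least 4 time slots are needed.
A valid assignment using 4 time slots: Ethics=4, IT=2, Outreach=1, Audit=2, Planning=4, Design=1, Hiring=3. No two conflicting committees share a time slot.

4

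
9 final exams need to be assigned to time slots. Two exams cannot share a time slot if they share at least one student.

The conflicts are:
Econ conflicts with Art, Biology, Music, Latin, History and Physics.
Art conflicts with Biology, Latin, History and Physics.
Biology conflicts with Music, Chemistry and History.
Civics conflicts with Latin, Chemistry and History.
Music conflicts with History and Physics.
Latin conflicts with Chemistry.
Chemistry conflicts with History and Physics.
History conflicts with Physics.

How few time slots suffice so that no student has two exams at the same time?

4

Econ, Art, Biology, History all conflict with each other, so at least 4 time slots are needed.
Using 4 time slots: Econ=2, Art=3, Biology=4, Civics=3, Music=3, Latin=1, Chemistry=2, History=1, Physics=4. Every pair that conflicts lands in different time slots.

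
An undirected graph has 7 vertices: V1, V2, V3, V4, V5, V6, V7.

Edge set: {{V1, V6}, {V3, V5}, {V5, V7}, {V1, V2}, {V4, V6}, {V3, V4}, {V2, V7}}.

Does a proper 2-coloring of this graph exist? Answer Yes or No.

No

The cycle V4-V6-V1-V2-V7-V5-V3-V4 has odd length 7, so it cannot be 2-colored; at least 3 colors are needed.
So 2 colors are not enough.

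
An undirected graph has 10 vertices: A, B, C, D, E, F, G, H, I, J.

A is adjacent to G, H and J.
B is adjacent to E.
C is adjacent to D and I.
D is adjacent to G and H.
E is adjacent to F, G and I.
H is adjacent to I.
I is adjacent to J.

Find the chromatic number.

3

The cycle I-H-A-G-E-I has odd length 5, so it cannot be 2-colored; at least 3 colors are needed.
3 colors suffice: color red → {A, B, D, F, I}; color blue → {C, E, H, J}; color green → {G}. Each edge has distinct colors on its endpoints.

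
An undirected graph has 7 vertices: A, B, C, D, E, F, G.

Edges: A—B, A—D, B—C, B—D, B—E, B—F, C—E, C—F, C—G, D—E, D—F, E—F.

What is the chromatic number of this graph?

4

B, C, E, F are mutually adjacent (a clique of size 4), so at least 4 colors are needed.
4 colors suffice: color 1 → {B, G}; color 2 → {A, F}; color 3 → {C, D}; color 4 → {E}. Each edge has distinct colors on its endpoints.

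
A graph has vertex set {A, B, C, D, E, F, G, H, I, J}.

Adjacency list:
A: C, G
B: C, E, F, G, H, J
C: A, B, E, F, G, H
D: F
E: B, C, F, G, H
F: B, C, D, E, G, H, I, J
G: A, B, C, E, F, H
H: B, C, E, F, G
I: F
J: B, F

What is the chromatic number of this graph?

B, C, E, F, G, H are mutually adjacent (a clique of size 6), so at least 6 colors are needed.
A valid assignment using 6 colors: A=1, B=2, C=4, D=2, E=6, F=1, G=3, H=5, I=2, J=3. Each edge has distinct colors on its endpoints.

6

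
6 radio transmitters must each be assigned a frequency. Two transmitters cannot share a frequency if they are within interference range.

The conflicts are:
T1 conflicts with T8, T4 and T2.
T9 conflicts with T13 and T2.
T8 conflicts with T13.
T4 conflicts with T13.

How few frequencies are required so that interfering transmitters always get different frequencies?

3

The cycle T1-T2-T9-T13-T8-T1 has odd length 5, so it cannot be 2-colored; at least 3 frequencies are needed.
3 frequencies suffice: frequency 1 → {T1, T13}; frequency 2 → {T9, T8, T4}; frequency 3 → {T2}. Each listed conflict is separated.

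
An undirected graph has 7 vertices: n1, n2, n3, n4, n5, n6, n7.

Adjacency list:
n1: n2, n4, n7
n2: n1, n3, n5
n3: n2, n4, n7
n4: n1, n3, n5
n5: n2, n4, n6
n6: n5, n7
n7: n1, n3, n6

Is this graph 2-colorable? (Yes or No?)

The cycle n5-n6-n7-n3-n2-n5 has odd length 5, so it cannot be 2-colored; at least 3 colors are needed.
So 2 colors are not enough.

No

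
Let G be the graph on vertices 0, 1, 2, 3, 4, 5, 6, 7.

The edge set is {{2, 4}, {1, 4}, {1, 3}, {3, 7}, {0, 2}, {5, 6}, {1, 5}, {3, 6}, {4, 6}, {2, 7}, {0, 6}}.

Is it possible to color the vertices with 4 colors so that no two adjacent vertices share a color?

The chromatic number is 3. The cycle 2-4-1-3-7-2 has odd length 5, so it cannot be 2-colored; at least 3 colors are needed.
One proper 3-coloring: 0=b, 1=a, 2=a, 3=b, 4=b, 5=b, 6=a, 7=c.
Since 4 ≥ 3, a proper 4-coloring certainly exists.

Yes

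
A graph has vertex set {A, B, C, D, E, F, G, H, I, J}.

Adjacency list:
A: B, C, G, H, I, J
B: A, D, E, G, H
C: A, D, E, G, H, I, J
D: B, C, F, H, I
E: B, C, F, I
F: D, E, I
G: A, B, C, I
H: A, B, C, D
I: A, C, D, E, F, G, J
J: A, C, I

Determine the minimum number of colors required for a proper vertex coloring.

4

A, C, G, I are pairwise adjacent (a clique of size 4), so at least 4 colors are needed.
4 colors suffice: color 1 → {B, C, F}; color 2 → {H, I}; color 3 → {A, D, E}; color 4 → {G, J}. Each edge has distinct colors on its endpoints.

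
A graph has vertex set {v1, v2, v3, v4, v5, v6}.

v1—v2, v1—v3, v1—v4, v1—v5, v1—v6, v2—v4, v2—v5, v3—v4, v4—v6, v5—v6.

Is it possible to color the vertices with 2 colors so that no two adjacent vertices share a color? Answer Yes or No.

v1, v4, v6 form a triangle, so at least 3 colors are needed.
So 2 colors are not enough.

No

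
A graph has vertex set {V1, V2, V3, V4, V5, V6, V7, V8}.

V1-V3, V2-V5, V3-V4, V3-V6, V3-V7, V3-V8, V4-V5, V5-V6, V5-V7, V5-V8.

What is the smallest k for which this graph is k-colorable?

2

V1 and V3 are adjacent, so at least 2 colors are needed.
A valid assignment using 2 colors: V1=2, V2=2, V3=1, V4=2, V5=1, V6=2, V7=2, V8=2. No two adjacent vertices share a color.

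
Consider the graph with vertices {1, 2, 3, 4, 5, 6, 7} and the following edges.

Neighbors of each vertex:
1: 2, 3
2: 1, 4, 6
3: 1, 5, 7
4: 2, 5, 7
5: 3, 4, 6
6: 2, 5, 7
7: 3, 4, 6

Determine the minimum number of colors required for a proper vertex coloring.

3

The cycle 6-2-1-3-5-6 has odd length 5, so it cannot be 2-colored; at least 3 colors are needed.
3 colors suffice: color red → {3, 4, 6}; color blue → {2, 5, 7}; color green → {1}. No two adjacent vertices share a color.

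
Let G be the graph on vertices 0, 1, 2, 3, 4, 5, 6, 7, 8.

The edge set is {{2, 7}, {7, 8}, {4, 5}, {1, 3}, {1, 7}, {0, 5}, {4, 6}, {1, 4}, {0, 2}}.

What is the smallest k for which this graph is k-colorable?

2 and 7 are adjacent, so at least 2 colors are needed.
2 colors suffice: color a → {0, 3, 4, 7}; color b → {1, 2, 5, 6, 8}. Each edge has distinct colors on its endpoints.

2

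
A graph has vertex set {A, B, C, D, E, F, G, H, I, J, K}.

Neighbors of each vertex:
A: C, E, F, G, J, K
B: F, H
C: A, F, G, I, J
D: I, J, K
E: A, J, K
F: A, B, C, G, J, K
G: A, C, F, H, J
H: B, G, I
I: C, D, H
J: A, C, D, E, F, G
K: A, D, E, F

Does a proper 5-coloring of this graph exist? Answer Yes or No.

Yes

The chromatic number is 5. A, C, F, G, J are mutually adjacent (a clique of size 5), so at least 5 colors are needed.
5 colors suffice: color 1 → {A, D, H}; color 2 → {E, F, I}; color 3 → {B, J, K}; color 4 → {G}; color 5 → {C}.
That is already a proper 5-coloring.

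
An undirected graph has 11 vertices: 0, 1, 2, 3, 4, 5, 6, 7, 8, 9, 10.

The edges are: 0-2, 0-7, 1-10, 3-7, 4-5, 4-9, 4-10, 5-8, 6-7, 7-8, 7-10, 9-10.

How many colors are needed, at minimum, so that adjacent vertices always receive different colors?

3

4, 9, 10 form a triangle, so at least 3 colors are needed.
3 colors suffice: color red → {1, 2, 4, 7}; color blue → {0, 3, 6, 8, 10}; color green → {5, 9}. No two adjacent vertices share a color.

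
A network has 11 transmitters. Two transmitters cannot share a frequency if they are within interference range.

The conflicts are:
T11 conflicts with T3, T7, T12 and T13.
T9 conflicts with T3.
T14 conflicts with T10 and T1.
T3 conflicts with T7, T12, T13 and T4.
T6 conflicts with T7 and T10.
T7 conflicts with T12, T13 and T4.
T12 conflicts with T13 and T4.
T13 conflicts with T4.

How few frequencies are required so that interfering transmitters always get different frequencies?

T3, T7, T12, T13, T4 are mutually in conflict, so at least 5 frequencies are needed.
5 frequencies suffice: frequency 1 → {T9, T14, T7}; frequency 2 → {T3, T10, T1}; frequency 3 → {T6, T13}; frequency 4 → {T12}; frequency 5 → {T11, T4}. Every pair that conflicts lands in different frequencies.

5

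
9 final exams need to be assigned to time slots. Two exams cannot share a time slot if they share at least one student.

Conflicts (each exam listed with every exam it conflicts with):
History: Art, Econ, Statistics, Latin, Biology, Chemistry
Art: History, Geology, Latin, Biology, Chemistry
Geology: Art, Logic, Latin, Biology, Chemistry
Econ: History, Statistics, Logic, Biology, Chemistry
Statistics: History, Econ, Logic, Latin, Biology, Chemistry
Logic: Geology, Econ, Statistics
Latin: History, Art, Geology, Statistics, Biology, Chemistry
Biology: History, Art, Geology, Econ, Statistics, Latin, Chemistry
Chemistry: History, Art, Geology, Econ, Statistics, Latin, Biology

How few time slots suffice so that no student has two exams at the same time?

Art, Geology, Latin, Biology, Chemistry are mutually in conflict, so at least 5 time slots are needed.
A valid assignment using 5 time slots: History=3, Art=4, Geology=3, Econ=5, Statistics=4, Logic=1, Latin=5, Biology=2, Chemistry=1. No two conflicting exams share a time slot.

5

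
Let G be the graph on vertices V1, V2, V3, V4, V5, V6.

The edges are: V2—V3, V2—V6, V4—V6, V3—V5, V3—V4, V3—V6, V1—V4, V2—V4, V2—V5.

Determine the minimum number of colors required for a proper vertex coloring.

V2, V3, V4, V6 are mutually adjacent (a clique of size 4), so at least 4 colors are needed.
4 colors suffice: color 1 → {V1, V3}; color 2 → {V4, V5}; color 3 → {V2}; color 4 → {V6}. No two adjacent vertices share a color.

4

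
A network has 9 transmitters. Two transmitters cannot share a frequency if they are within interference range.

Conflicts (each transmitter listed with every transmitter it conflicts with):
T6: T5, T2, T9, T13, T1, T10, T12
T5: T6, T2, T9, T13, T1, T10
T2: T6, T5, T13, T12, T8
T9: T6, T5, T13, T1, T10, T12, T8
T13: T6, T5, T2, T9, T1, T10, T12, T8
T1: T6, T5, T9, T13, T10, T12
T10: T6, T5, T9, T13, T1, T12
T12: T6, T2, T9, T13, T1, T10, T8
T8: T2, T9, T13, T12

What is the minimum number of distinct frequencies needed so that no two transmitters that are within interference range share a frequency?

6

T6, T5, T9, T13, T1, T10 all conflict with each other, so at least 6 frequencies are needed.
A valid assignment using 6 frequencies: T6=2, T5=3, T2=4, T9=4, T13=1, T1=6, T10=5, T12=3, T8=2. Each listed conflict is separated.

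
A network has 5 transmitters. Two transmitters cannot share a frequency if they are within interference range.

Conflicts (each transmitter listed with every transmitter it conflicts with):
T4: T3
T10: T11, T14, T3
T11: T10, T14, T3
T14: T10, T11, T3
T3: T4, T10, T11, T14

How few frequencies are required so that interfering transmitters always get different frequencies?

4

T10, T11, T14, T3 all conflict with each other, so at least 4 frequencies are needed.
4 frequencies suffice: frequency 1 → {T3}; frequency 2 → {T4, T14}; frequency 3 → {T10}; frequency 4 → {T11}. Every pair that conflicts lands in different frequencies.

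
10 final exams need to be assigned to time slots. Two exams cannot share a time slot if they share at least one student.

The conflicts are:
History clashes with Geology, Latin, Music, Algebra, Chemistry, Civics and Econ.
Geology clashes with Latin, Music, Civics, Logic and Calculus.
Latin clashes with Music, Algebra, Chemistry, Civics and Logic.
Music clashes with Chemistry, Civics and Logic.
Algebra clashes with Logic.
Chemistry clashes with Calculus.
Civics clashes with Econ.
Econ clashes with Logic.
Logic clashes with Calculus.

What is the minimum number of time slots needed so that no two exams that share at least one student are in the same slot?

History, Geology, Latin, Music, Civics are mutually in conflict, so at least 5 time slots are needed.
A valid assignment using 5 time slots: History=2, Geology=4, Latin=1, Music=3, Algebra=3, Chemistry=4, Civics=5, Econ=1, Logic=2, Calculus=1. Each listed conflict is separated.

5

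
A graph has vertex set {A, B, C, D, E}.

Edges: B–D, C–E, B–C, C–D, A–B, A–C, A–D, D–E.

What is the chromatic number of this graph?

4

A, B, C, D are pairwise adjacent (a clique of size 4), so at least 4 colors are needed.
A valid assignment using 4 colors: A=4, B=3, C=1, D=2, E=3. No two adjacent vertices share a color.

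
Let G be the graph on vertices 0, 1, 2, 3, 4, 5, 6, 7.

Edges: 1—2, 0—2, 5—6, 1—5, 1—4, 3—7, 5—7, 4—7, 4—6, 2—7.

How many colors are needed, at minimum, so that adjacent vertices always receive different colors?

2

3 and 7 are adjacent, so at least 2 colors are needed.
2 colors suffice: color a → {0, 1, 6, 7}; color b → {2, 3, 4, 5}. No two adjacent vertices share a color.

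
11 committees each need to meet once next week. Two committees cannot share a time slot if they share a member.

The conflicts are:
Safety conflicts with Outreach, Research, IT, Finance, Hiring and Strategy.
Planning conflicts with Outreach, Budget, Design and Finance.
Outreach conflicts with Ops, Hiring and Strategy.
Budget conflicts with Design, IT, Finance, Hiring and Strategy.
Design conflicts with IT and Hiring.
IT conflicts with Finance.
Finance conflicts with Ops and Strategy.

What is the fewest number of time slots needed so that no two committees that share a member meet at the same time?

3

Safety, Outreach, Hiring are mutually in conflict, so at least 3 time slots are needed.
A valid assignment using 3 time slots: Safety=2, Planning=3, Outreach=1, Research=1, Budget=2, Design=1, IT=3, Finance=1, Ops=2, Hiring=3, Strategy=3. Every pair that conflicts lands in different time slots.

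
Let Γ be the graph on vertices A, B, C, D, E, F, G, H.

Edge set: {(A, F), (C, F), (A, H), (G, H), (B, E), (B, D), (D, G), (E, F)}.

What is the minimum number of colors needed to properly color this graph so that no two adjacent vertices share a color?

The cycle H-G-D-B-E-F-A-H has odd length 7, so it cannot be 2-colored; at least 3 colors are needed.
One proper 3-coloring: A=2, B=1, C=2, D=2, E=2, F=1, G=1, H=3. No two adjacent vertices share a color.

3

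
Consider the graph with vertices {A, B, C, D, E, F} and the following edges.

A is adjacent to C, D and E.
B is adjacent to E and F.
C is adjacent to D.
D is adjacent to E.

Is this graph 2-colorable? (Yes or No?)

No

A, D, E form a triangle, so at least 3 colors are needed.
So 2 colors are not enough.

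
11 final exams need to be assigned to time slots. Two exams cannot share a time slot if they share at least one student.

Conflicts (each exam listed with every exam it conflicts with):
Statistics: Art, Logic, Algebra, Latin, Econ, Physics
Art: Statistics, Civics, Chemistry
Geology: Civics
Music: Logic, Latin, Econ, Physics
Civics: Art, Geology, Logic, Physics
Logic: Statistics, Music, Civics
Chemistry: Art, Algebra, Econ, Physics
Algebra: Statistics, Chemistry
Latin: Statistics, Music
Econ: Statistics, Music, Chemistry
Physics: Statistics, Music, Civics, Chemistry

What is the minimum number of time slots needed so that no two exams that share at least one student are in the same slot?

2

Civics and Logic conflict, so at least 2 time slots are needed.
2 time slots suffice: time slot 1 → {Statistics, Music, Civics, Chemistry}; time slot 2 → {Art, Geology, Logic, Algebra, Latin, Econ, Physics}. No two conflicting exams share a time slot.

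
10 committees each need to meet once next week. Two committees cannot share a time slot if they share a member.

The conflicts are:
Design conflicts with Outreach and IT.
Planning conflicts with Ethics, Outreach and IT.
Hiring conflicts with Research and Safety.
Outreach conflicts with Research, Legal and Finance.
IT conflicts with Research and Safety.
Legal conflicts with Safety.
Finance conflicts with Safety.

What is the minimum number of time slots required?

3

The cycle Finance-Outreach-Research-Hiring-Safety-Finance has odd length 5, so it cannot be 2-colored; at least 3 time slots are needed.
3 time slots suffice: time slot 1 → {Hiring, Ethics, Outreach, IT}; time slot 2 → {Design, Planning, Research, Safety}; time slot 3 → {Legal, Finance}. No two conflicting committees share a time slot.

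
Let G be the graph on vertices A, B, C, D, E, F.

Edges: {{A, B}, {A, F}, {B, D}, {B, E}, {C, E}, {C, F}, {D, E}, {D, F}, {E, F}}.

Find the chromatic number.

C, E, F form a triangle, so at least 3 colors are needed.
3 colors suffice: A=2, B=1, C=3, D=3, E=2, F=1. Each edge has distinct colors on its endpoints.

3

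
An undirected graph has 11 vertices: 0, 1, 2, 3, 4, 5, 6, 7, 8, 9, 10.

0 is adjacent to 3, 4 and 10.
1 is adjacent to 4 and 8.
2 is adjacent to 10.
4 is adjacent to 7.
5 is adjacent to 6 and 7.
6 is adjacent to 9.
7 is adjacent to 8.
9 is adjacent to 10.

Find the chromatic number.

The cycle 7-5-6-9-10-0-4-7 has odd length 7, so it cannot be 2-colored; at least 3 colors are needed.
A valid assignment using 3 colors: 0=blue, 1=red, 2=blue, 3=red, 4=green, 5=blue, 6=red, 7=red, 8=blue, 9=blue, 10=red. Every edge joins two different colors.

3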